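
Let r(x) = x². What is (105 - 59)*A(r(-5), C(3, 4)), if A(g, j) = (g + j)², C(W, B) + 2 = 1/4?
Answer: 198927/8 ≈ 24866.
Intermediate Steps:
C(W, B) = -7/4 (C(W, B) = -2 + 1/4 = -2 + ¼ = -7/4)
(105 - 59)*A(r(-5), C(3, 4)) = (105 - 59)*((-5)² - 7/4)² = 46*(25 - 7/4)² = 46*(93/4)² = 46*(8649/16) = 198927/8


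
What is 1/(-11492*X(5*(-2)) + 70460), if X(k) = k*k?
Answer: -1/1078740 ≈ -9.2701e-7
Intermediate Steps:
X(k) = k**2
1/(-11492*X(5*(-2)) + 70460) = 1/(-11492*(5*(-2))**2 + 70460) = 1/(-11492*(-10)**2 + 70460) = 1/(-11492*100 + 70460) = 1/(-1149200 + 70460) = 1/(-1078740) = -1/1078740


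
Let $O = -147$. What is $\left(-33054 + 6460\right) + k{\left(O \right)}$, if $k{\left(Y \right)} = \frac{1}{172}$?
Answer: $- \frac{4574167}{172} \approx -26594.0$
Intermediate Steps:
$k{\left(Y \right)} = \frac{1}{172}$
$\left(-33054 + 6460\right) + k{\left(O \right)} = \left(-33054 + 6460\right) + \frac{1}{172} = -26594 + \frac{1}{172} = - \frac{4574167}{172}$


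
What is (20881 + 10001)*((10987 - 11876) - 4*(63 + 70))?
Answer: -43883322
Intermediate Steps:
(20881 + 10001)*((10987 - 11876) - 4*(63 + 70)) = 30882*(-889 - 4*133) = 30882*(-889 - 532) = 30882*(-1421) = -43883322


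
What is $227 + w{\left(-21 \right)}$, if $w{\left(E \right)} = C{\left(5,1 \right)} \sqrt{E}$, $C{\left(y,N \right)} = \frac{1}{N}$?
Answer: $227 + i \sqrt{21} \approx 227.0 + 4.5826 i$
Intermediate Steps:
$w{\left(E \right)} = \sqrt{E}$ ($w{\left(E \right)} = \frac{\sqrt{E}}{1} = 1 \sqrt{E} = \sqrt{E}$)
$227 + w{\left(-21 \right)} = 227 + \sqrt{-21} = 227 + i \sqrt{21}$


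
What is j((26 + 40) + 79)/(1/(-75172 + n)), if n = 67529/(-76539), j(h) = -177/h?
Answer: 339465776983/3699385 ≈ 91763.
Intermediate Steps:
n = -67529/76539 (n = 67529*(-1/76539) = -67529/76539 ≈ -0.88228)
j((26 + 40) + 79)/(1/(-75172 + n)) = (-177/((26 + 40) + 79))/(1/(-75172 - 67529/76539)) = (-177/(66 + 79))/(1/(-5753657237/76539)) = (-177/145)/(-76539/5753657237) = -177*1/145*(-5753657237/76539) = -177/145*(-5753657237/76539) = 339465776983/3699385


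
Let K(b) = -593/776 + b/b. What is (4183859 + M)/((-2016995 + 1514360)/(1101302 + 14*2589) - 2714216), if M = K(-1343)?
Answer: -923312096962829/598984988090582 ≈ -1.5415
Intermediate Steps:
K(b) = 183/776 (K(b) = -593*1/776 + 1 = -593/776 + 1 = 183/776)
M = 183/776 ≈ 0.23582
(4183859 + M)/((-2016995 + 1514360)/(1101302 + 14*2589) - 2714216) = (4183859 + 183/776)/((-2016995 + 1514360)/(1101302 + 14*2589) - 2714216) = 3246674767/(776*(-502635/(1101302 + 36246) - 2714216)) = 3246674767/(776*(-502635/1137548 - 2714216)) = 3246674767/(776*(-3087551485003/1137548)) = (3246674767/776)*(-1137548/3087551485003) = -923312096962829/598984988090582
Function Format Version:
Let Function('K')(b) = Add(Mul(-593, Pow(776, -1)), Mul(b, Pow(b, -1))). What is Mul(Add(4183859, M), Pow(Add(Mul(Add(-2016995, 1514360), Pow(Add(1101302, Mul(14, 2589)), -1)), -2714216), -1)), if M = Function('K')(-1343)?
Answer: Rational(-923312096962829, 598984988090582) ≈ -1.5415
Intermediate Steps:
Function('K')(b) = Rational(183, 776) (Function('K')(b) = Add(Mul(-593, Rational(1, 776)), 1) = Add(Rational(-593, 776), 1) = Rational(183, 776))
M = Rational(183, 776) ≈ 0.23582
Mul(Add(4183859, M), Pow(Add(Mul(Add(-2016995, 1514360), Pow(Add(1101302, Mul(14, 2589)), -1)), -2714216), -1)) = Mul(Add(4183859, Rational(183, 776)), Pow(Add(Mul(Add(-2016995, 1514360), Pow(Add(1101302, Mul(14, 2589)), -1)), -2714216), -1)) = Mul(Rational(3246674767, 776), Pow(Add(Mul(-502635, Pow(Add(1101302, 36246), -1)), -2714216), -1)) = Mul(Rational(3246674767, 776), Pow(Add(Mul(-502635, Pow(1137548, -1)), -2714216), -1)) = Mul(Rational(3246674767, 776), Pow(Add(Mul(-502635, Rational(1, 1137548)), -2714216), -1)) = Mul(Rational(3246674767, 776), Pow(Add(Rational(-502635, 1137548), -2714216), -1)) = Mul(Rational(3246674767, 776), Pow(Rational(-3087551485003, 1137548), -1)) = Mul(Rational(3246674767, 776), Rational(-1137548, 3087551485003)) = Rational(-923312096962829, 598984988090582)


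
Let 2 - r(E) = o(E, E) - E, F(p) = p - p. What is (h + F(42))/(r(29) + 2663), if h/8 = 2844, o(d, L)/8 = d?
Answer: 11376/1231 ≈ 9.2413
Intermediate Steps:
o(d, L) = 8*d
h = 22752 (h = 8*2844 = 22752)
F(p) = 0
r(E) = 2 - 7*E (r(E) = 2 - (8*E - E) = 2 - 7*E)
(h + F(42))/(r(29) + 2663) = (22752 + 0)/((2 - 7*29) + 2663) = 22752/((2 - 203) + 2663) = 22752/(-201 + 2663) = 22752/2462 = 22752*(1/2462) = 11376/1231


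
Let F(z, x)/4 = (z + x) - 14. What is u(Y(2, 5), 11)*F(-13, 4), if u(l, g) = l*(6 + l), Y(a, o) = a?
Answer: -1472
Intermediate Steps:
F(z, x) = -56 + 4*x + 4*z (F(z, x) = 4*((z + x) - 14) = 4*((x + z) - 14) = 4*(-14 + x + z) = -56 + 4*x + 4*z)
u(Y(2, 5), 11)*F(-13, 4) = (2*(6 + 2))*(-56 + 4*4 + 4*(-13)) = (2*8)*(-56 + 16 - 52) = 16*(-92) = -1472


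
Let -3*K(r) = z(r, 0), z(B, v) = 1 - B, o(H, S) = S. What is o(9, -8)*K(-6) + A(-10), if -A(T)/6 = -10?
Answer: 236/3 ≈ 78.667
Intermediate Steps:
K(r) = -⅓ + r/3 (K(r) = -(1 - r)/3 = -⅓ + r/3)
A(T) = 60 (A(T) = -6*(-10) = 60)
o(9, -8)*K(-6) + A(-10) = -8*(-⅓ + (⅓)*(-6)) + 60 = -8*(-⅓ - 2) + 60 = -8*(-7/3) + 60 = 56/3 + 60 = 236/3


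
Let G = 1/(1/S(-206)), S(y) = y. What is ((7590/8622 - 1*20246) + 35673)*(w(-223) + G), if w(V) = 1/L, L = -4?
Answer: -1524178150/479 ≈ -3.1820e+6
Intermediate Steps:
w(V) = -1/4 (w(V) = 1/(-4) = -1/4)
G = -206 (G = 1/(1/(-206)) = 1/(-1/206) = -206)
((7590/8622 - 1*20246) + 35673)*(w(-223) + G) = ((7590/8622 - 1*20246) + 35673)*(-1/4 - 206) = ((7590*(1/8622) - 20246) + 35673)*(-825/4) = ((1265/1437 - 20246) + 35673)*(-825/4) = (-29092237/1437 + 35673)*(-825/4) = (22169864/1437)*(-825/4) = -1524178150/479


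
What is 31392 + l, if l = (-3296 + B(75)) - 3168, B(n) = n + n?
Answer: 25078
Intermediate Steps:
B(n) = 2*n
l = -6314 (l = (-3296 + 2*75) - 3168 = (-3296 + 150) - 3168 = -3146 - 3168 = -6314)
31392 + l = 31392 - 6314 = 25078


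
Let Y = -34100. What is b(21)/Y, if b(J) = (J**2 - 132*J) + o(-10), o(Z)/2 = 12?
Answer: 2307/34100 ≈ 0.067654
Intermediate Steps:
o(Z) = 24 (o(Z) = 2*12 = 24)
b(J) = 24 + J**2 - 132*J (b(J) = (J**2 - 132*J) + 24 = 24 + J**2 - 132*J)
b(21)/Y = (24 + 21**2 - 132*21)/(-34100) = (24 + 441 - 2772)*(-1/34100) = -2307*(-1/34100) = 2307/34100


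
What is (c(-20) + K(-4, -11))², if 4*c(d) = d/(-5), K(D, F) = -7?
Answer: 36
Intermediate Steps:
c(d) = -d/20 (c(d) = (d/(-5))/4 = (d*(-⅕))/4 = (-d/5)/4 = -d/20)
(c(-20) + K(-4, -11))² = (-1/20*(-20) - 7)² = (1 - 7)² = (-6)² = 36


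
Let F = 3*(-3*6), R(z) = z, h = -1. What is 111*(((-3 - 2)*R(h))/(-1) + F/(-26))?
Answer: -4218/13 ≈ -324.46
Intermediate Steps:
F = -54 (F = 3*(-18) = -54)
111*(((-3 - 2)*R(h))/(-1) + F/(-26)) = 111*(((-3 - 2)*(-1))/(-1) - 54/(-26)) = 111*(-5*(-1)*(-1) - 54*(-1/26)) = 111*(5*(-1) + 27/13) = 111*(-5 + 27/13) = 111*(-38/13) = -4218/13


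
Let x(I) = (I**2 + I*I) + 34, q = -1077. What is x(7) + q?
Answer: -945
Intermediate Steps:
x(I) = 34 + 2*I**2 (x(I) = (I**2 + I**2) + 34 = 2*I**2 + 34 = 34 + 2*I**2)
x(7) + q = (34 + 2*7**2) - 1077 = (34 + 2*49) - 1077 = (34 + 98) - 1077 = 132 - 1077 = -945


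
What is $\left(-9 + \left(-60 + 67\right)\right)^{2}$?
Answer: $4$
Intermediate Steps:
$\left(-9 + \left(-60 + 67\right)\right)^{2} = \left(-9 + 7\right)^{2} = \left(-2\right)^{2} = 4$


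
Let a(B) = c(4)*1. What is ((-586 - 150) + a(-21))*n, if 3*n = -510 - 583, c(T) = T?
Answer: 266692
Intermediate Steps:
n = -1093/3 (n = (-510 - 583)/3 = (1/3)*(-1093) = -1093/3 ≈ -364.33)
a(B) = 4 (a(B) = 4*1 = 4)
((-586 - 150) + a(-21))*n = ((-586 - 150) + 4)*(-1093/3) = (-736 + 4)*(-1093/3) = -732*(-1093/3) = 266692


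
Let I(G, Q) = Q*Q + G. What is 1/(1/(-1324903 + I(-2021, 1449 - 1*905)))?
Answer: -1030988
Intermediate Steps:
I(G, Q) = G + Q**2 (I(G, Q) = Q**2 + G = G + Q**2)
1/(1/(-1324903 + I(-2021, 1449 - 1*905))) = 1/(1/(-1324903 + (-2021 + (1449 - 1*905)**2))) = 1/(1/(-1324903 + (-2021 + (1449 - 905)**2))) = 1/(1/(-1324903 + (-2021 + 544**2))) = 1/(1/(-1324903 + (-2021 + 295936))) = 1/(1/(-1324903 + 293915)) = 1/(1/(-1030988)) = 1/(-1/1030988) = -1030988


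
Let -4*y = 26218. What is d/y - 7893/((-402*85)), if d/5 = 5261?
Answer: -564738121/149311510 ≈ -3.7823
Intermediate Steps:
d = 26305 (d = 5*5261 = 26305)
y = -13109/2 (y = -¼*26218 = -13109/2 ≈ -6554.5)
d/y - 7893/((-402*85)) = 26305/(-13109/2) - 7893/((-402*85)) = 26305*(-2/13109) - 7893/(-34170) = -52610/13109 - 7893*(-1/34170) = -52610/13109 + 2631/11390 = -564738121/149311510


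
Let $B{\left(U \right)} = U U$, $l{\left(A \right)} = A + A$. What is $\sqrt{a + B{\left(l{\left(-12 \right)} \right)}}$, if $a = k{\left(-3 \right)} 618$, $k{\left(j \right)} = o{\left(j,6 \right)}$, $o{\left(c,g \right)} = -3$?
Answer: $3 i \sqrt{142} \approx 35.749 i$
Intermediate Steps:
$l{\left(A \right)} = 2 A$
$k{\left(j \right)} = -3$
$a = -1854$ ($a = \left(-3\right) 618 = -1854$)
$B{\left(U \right)} = U^{2}$
$\sqrt{a + B{\left(l{\left(-12 \right)} \right)}} = \sqrt{-1854 + \left(2 \left(-12\right)\right)^{2}} = \sqrt{-1854 + \left(-24\right)^{2}} = \sqrt{-1854 + 576} = \sqrt{-1278} = 3 i \sqrt{142}$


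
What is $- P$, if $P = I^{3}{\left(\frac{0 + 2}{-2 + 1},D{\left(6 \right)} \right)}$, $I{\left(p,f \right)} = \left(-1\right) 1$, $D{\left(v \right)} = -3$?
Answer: $1$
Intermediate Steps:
$I{\left(p,f \right)} = -1$
$P = -1$ ($P = \left(-1\right)^{3} = -1$)
$- P = \left(-1\right) \left(-1\right) = 1$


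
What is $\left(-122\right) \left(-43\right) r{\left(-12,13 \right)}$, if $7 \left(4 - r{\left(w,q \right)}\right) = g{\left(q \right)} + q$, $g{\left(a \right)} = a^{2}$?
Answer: $-115412$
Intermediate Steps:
$r{\left(w,q \right)} = 4 - \frac{q}{7} - \frac{q^{2}}{7}$ ($r{\left(w,q \right)} = 4 - \frac{q^{2} + q}{7} = 4 - \frac{q + q^{2}}{7} = 4 - \left(\frac{q}{7} + \frac{q^{2}}{7}\right) = 4 - \frac{q}{7} - \frac{q^{2}}{7}$)
$\left(-122\right) \left(-43\right) r{\left(-12,13 \right)} = \left(-122\right) \left(-43\right) \left(4 - \frac{13}{7} - \frac{13^{2}}{7}\right) = 5246 \left(4 - \frac{13}{7} - \frac{169}{7}\right) = 5246 \left(-22\right) = -115412$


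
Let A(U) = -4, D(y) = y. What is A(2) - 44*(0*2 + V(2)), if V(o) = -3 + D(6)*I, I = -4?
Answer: 1184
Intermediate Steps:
V(o) = -27 (V(o) = -3 + 6*(-4) = -3 - 24 = -27)
A(2) - 44*(0*2 + V(2)) = -4 - 44*(0*2 - 27) = -4 - 44*(0 - 27) = -4 - 44*(-27) = -4 + 1188 = 1184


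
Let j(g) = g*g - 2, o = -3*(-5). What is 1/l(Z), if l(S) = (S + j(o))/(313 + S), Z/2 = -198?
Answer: 83/173 ≈ 0.47977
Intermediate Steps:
Z = -396 (Z = 2*(-198) = -396)
o = 15
j(g) = -2 + g² (j(g) = g² - 2 = -2 + g²)
l(S) = (223 + S)/(313 + S) (l(S) = (S + (-2 + 15²))/(313 + S) = (S + (-2 + 225))/(313 + S) = (S + 223)/(313 + S) = (223 + S)/(313 + S))
1/l(Z) = 1/((223 - 396)/(313 - 396)) = 1/(-173/(-83)) = 1/(-1/83*(-173)) = 1/(173/83) = 83/173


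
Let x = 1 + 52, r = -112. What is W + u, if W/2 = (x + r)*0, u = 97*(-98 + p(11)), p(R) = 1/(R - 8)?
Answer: -28421/3 ≈ -9473.7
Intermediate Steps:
p(R) = 1/(-8 + R)
x = 53
u = -28421/3 (u = 97*(-98 + 1/(-8 + 11)) = 97*(-98 + 1/3) = 97*(-98 + ⅓) = 97*(-293/3) = -28421/3 ≈ -9473.7)
W = 0 (W = 2*((53 - 112)*0) = 2*(-59*0) = 2*0 = 0)
W + u = 0 - 28421/3 = -28421/3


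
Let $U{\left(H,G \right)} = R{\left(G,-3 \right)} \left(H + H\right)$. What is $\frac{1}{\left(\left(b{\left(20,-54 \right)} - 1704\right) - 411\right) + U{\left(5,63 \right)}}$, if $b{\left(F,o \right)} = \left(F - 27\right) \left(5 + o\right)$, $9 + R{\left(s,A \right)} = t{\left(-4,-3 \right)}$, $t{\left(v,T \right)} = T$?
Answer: $- \frac{1}{1892} \approx -0.00052854$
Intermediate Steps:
$R{\left(s,A \right)} = -12$ ($R{\left(s,A \right)} = -9 - 3 = -12$)
$b{\left(F,o \right)} = \left(-27 + F\right) \left(5 + o\right)$
$U{\left(H,G \right)} = - 24 H$ ($U{\left(H,G \right)} = - 12 \left(H + H\right) = - 12 \cdot 2 H = - 24 H$)
$\frac{1}{\left(\left(b{\left(20,-54 \right)} - 1704\right) - 411\right) + U{\left(5,63 \right)}} = \frac{1}{\left(\left(\left(-135 - -1458 + 5 \cdot 20 + 20 \left(-54\right)\right) - 1704\right) - 411\right) - 120} = \frac{1}{\left(\left(\left(-135 + 1458 + 100 - 1080\right) - 1704\right) - 411\right) - 120} = \frac{1}{\left(\left(343 - 1704\right) - 411\right) - 120} = \frac{1}{\left(-1361 - 411\right) - 120} = \frac{1}{-1772 - 120} = \frac{1}{-1892} = - \frac{1}{1892}$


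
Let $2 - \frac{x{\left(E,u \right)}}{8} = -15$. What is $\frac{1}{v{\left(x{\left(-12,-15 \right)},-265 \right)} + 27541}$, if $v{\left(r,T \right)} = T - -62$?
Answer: $\frac{1}{27338} \approx 3.6579 \cdot 10^{-5}$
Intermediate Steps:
$x{\left(E,u \right)} = 136$ ($x{\left(E,u \right)} = 16 - -120 = 16 + 120 = 136$)
$v{\left(r,T \right)} = 62 + T$ ($v{\left(r,T \right)} = T + 62 = 62 + T$)
$\frac{1}{v{\left(x{\left(-12,-15 \right)},-265 \right)} + 27541} = \frac{1}{\left(62 - 265\right) + 27541} = \frac{1}{-203 + 27541} = \frac{1}{27338}$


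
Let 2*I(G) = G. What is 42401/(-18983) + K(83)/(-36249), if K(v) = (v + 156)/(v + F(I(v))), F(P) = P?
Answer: -382720542275/171340576983 ≈ -2.2337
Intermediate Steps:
I(G) = G/2
K(v) = 2*(156 + v)/(3*v) (K(v) = (v + 156)/(v + v/2) = (156 + v)/((3*v/2)) = (156 + v)*(2/(3*v)) = 2*(156 + v)/(3*v))
42401/(-18983) + K(83)/(-36249) = 42401/(-18983) + (⅔ + 104/83)/(-36249) = 42401*(-1/18983) + (⅔ + 104*(1/83))*(-1/36249) = -42401/18983 + (⅔ + 104/83)*(-1/36249) = -42401/18983 + (478/249)*(-1/36249) = -42401/18983 - 478/9026001 = -382720542275/171340576983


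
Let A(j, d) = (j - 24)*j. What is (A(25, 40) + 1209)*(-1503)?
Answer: -1854702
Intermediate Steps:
A(j, d) = j*(-24 + j) (A(j, d) = (-24 + j)*j = j*(-24 + j))
(A(25, 40) + 1209)*(-1503) = (25*(-24 + 25) + 1209)*(-1503) = (25*1 + 1209)*(-1503) = (25 + 1209)*(-1503) = 1234*(-1503) = -1854702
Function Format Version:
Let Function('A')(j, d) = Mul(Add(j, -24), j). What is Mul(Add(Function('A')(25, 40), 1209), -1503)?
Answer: -1854702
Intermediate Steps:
Function('A')(j, d) = Mul(j, Add(-24, j)) (Function('A')(j, d) = Mul(Add(-24, j), j) = Mul(j, Add(-24, j)))
Mul(Add(Function('A')(25, 40), 1209), -1503) = Mul(Add(Mul(25, Add(-24, 25)), 1209), -1503) = Mul(Add(Mul(25, 1), 1209), -1503) = Mul(Add(25, 1209), -1503) = Mul(1234, -1503) = -1854702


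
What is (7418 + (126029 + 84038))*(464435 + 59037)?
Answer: 113847307920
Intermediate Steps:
(7418 + (126029 + 84038))*(464435 + 59037) = (7418 + 210067)*523472 = 217485*523472 = 113847307920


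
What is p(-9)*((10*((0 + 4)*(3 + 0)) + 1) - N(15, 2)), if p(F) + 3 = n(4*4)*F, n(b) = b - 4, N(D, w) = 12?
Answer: -12099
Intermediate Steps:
n(b) = -4 + b
p(F) = -3 + 12*F (p(F) = -3 + (-4 + 4*4)*F = -3 + (-4 + 16)*F = -3 + 12*F)
p(-9)*((10*((0 + 4)*(3 + 0)) + 1) - N(15, 2)) = (-3 + 12*(-9))*((10*((0 + 4)*(3 + 0)) + 1) - 1*12) = (-3 - 108)*((10*(4*3) + 1) - 12) = -111*((10*12 + 1) - 12) = -111*((120 + 1) - 12) = -111*(121 - 12) = -111*109 = -12099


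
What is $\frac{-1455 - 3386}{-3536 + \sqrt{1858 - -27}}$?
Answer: $\frac{1316752}{961647} + \frac{4841 \sqrt{1885}}{12501411} \approx 1.3861$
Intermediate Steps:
$\frac{-1455 - 3386}{-3536 + \sqrt{1858 - -27}} = - \frac{4841}{-3536 + \sqrt{1858 + \left(-368 + 395\right)}} = - \frac{4841}{-3536 + \sqrt{1858 + 27}} = - \frac{4841}{-3536 + \sqrt{1885}}$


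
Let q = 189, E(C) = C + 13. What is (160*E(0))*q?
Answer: 393120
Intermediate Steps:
E(C) = 13 + C
(160*E(0))*q = (160*(13 + 0))*189 = (160*13)*189 = 2080*189 = 393120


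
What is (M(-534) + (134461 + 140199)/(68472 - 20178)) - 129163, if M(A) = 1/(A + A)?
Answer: -1110279148685/8596332 ≈ -1.2916e+5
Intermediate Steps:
M(A) = 1/(2*A)
(M(-534) + (134461 + 140199)/(68472 - 20178)) - 129163 = ((½)/(-534) + (134461 + 140199)/(68472 - 20178)) - 129163 = ((½)*(-1/534) + 274660/48294) - 129163 = (-1/1068 + 274660*(1/48294)) - 129163 = (-1/1068 + 137330/24147) - 129163 = 48881431/8596332 - 129163 = -1110279148685/8596332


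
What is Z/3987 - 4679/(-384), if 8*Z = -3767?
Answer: 6158119/510336 ≈ 12.067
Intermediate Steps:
Z = -3767/8 (Z = (⅛)*(-3767) = -3767/8 ≈ -470.88)
Z/3987 - 4679/(-384) = -3767/8/3987 - 4679/(-384) = -3767/8*1/3987 - 4679*(-1/384) = -3767/31896 + 4679/384 = 6158119/510336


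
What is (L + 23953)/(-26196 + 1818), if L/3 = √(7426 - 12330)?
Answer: -1409/1434 - I*√1226/4063 ≈ -0.98257 - 0.0086178*I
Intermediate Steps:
L = 6*I*√1226 (L = 3*√(7426 - 12330) = 3*√(-4904) = 3*(2*I*√1226) = 6*I*√1226 ≈ 210.09*I)
(L + 23953)/(-26196 + 1818) = (6*I*√1226 + 23953)/(-26196 + 1818) = (23953 + 6*I*√1226)/(-24378) = (23953 + 6*I*√1226)*(-1/24378) = -1409/1434 - I*√1226/4063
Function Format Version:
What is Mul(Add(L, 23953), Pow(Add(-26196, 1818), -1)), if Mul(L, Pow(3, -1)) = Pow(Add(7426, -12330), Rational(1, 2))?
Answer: Add(Rational(-1409, 1434), Mul(Rational(-1, 4063), I, Pow(1226, Rational(1, 2)))) ≈ Add(-0.98257, Mul(-0.0086178, I))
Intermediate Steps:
L = Mul(6, I, Pow(1226, Rational(1, 2))) (L = Mul(3, Pow(Add(7426, -12330), Rational(1, 2))) = Mul(3, Pow(-4904, Rational(1, 2))) = Mul(3, Mul(2, I, Pow(1226, Rational(1, 2)))) = Mul(6, I, Pow(1226, Rational(1, 2))) ≈ Mul(210.09, I))
Mul(Add(L, 23953), Pow(Add(-26196, 1818), -1)) = Mul(Add(Mul(6, I, Pow(1226, Rational(1, 2))), 23953), Pow(Add(-26196, 1818), -1)) = Mul(Add(23953, Mul(6, I, Pow(1226, Rational(1, 2)))), Pow(-24378, -1)) = Mul(Add(23953, Mul(6, I, Pow(1226, Rational(1, 2)))), Rational(-1, 24378)) = Add(Rational(-1409, 1434), Mul(Rational(-1, 4063), I, Pow(1226, Rational(1, 2))))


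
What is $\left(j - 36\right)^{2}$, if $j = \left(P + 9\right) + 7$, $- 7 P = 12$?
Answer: $\frac{23104}{49} \approx 471.51$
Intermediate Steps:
$P = - \frac{12}{7}$ ($P = \left(- \frac{1}{7}\right) 12 = - \frac{12}{7} \approx -1.7143$)
$j = \frac{100}{7}$ ($j = \left(- \frac{12}{7} + 9\right) + 7 = \frac{51}{7} + 7 = \frac{100}{7} \approx 14.286$)
$\left(j - 36\right)^{2} = \left(\frac{100}{7} - 36\right)^{2} = \left(- \frac{152}{7}\right)^{2} = \frac{23104}{49}$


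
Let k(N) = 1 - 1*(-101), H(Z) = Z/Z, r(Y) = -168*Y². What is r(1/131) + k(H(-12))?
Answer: 1750254/17161 ≈ 101.99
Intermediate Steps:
H(Z) = 1
k(N) = 102 (k(N) = 1 + 101 = 102)
r(1/131) + k(H(-12)) = -168*(1/131)² + 102 = -168*1/17161 + 102 = -168/17161 + 102 = 1750254/17161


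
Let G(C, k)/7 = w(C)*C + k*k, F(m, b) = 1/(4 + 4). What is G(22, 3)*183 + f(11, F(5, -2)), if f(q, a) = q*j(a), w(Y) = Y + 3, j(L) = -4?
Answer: 716035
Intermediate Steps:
w(Y) = 3 + Y
F(m, b) = 1/8
G(C, k) = 7*k**2 + 7*C*(3 + C) (G(C, k) = 7*((3 + C)*C + k*k) = 7*(C*(3 + C) + k**2) = 7*(k**2 + C*(3 + C)) = 7*k**2 + 7*C*(3 + C))
f(q, a) = -4*q (f(q, a) = q*(-4) = -4*q)
G(22, 3)*183 + f(11, F(5, -2)) = (7*3**2 + 7*22*(3 + 22))*183 - 4*11 = (7*9 + 7*22*25)*183 - 44 = (63 + 3850)*183 - 44 = 3913*183 - 44 = 716079 - 44 = 716035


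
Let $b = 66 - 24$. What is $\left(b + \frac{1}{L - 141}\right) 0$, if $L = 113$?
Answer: $0$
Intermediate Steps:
$b = 42$ ($b = 66 - 24 = 42$)
$\left(b + \frac{1}{L - 141}\right) 0 = \left(42 + \frac{1}{113 - 141}\right) 0 = \left(42 + \frac{1}{-28}\right) 0 = \left(42 - \frac{1}{28}\right) 0 = \frac{1175}{28} \cdot 0 = 0$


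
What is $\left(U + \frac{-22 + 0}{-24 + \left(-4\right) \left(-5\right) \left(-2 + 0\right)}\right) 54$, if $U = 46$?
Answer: $\frac{40041}{16} \approx 2502.6$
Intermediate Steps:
$\left(U + \frac{-22 + 0}{-24 + \left(-4\right) \left(-5\right) \left(-2 + 0\right)}\right) 54 = \left(46 + \frac{-22 + 0}{-24 + \left(-4\right) \left(-5\right) \left(-2 + 0\right)}\right) 54 = \left(46 - \frac{22}{-24 + 20 \left(-2\right)}\right) 54 = \left(46 - \frac{22}{-24 - 40}\right) 54 = \left(46 - \frac{22}{-64}\right) 54 = \left(46 - - \frac{11}{32}\right) 54 = \left(46 + \frac{11}{32}\right) 54 = \frac{1483}{32} \cdot 54 = \frac{40041}{16}$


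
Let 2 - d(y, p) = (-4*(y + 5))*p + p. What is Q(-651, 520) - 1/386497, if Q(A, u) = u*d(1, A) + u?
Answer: -3008647246801/386497 ≈ -7.7844e+6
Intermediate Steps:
d(y, p) = 2 - p - p*(-20 - 4*y) (d(y, p) = 2 - ((-4*(y + 5))*p + p) = 2 - ((-4*(5 + y))*p + p) = 2 - ((-20 - 4*y)*p + p) = 2 - (p*(-20 - 4*y) + p) = 2 - (p + p*(-20 - 4*y)) = 2 + (-p - p*(-20 - 4*y)) = 2 - p - p*(-20 - 4*y))
Q(A, u) = u + u*(2 + 23*A) (Q(A, u) = u*(2 + 19*A + 4*A*1) + u = u*(2 + 19*A + 4*A) + u = u*(2 + 23*A) + u = u + u*(2 + 23*A))
Q(-651, 520) - 1/386497 = 520*(3 + 23*(-651)) - 1/386497 = 520*(3 - 14973) - 1*1/386497 = 520*(-14970) - 1/386497 = -7784400 - 1/386497 = -3008647246801/386497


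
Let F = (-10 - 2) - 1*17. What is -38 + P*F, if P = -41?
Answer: 1151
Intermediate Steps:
F = -29 (F = -12 - 17 = -29)
-38 + P*F = -38 - 41*(-29) = -38 + 1189 = 1151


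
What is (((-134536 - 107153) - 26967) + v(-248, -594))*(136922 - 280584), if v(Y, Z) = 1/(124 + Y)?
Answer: 2392930884695/62 ≈ 3.8596e+10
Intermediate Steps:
(((-134536 - 107153) - 26967) + v(-248, -594))*(136922 - 280584) = (((-134536 - 107153) - 26967) + 1/(124 - 248))*(136922 - 280584) = ((-241689 - 26967) + 1/(-124))*(-143662) = (-268656 - 1/124)*(-143662) = -33313345/124*(-143662) = 2392930884695/62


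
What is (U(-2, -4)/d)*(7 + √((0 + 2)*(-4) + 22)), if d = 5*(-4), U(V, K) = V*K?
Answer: -14/5 - 2*√14/5 ≈ -4.2967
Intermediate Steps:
U(V, K) = K*V
d = -20
(U(-2, -4)/d)*(7 + √((0 + 2)*(-4) + 22)) = (-4*(-2)/(-20))*(7 + √((0 + 2)*(-4) + 22)) = (8*(-1/20))*(7 + √(2*(-4) + 22)) = -2*(7 + √(-8 + 22))/5 = -2*(7 + √14)/5 = -14/5 - 2*√14/5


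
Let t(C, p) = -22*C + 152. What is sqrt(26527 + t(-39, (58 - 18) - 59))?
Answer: sqrt(27537) ≈ 165.94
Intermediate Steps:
t(C, p) = 152 - 22*C
sqrt(26527 + t(-39, (58 - 18) - 59)) = sqrt(26527 + (152 - 22*(-39))) = sqrt(26527 + (152 + 858)) = sqrt(26527 + 1010) = sqrt(27537)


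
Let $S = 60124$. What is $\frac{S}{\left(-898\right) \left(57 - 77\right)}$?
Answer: $\frac{15031}{4490} \approx 3.3477$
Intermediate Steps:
$\frac{S}{\left(-898\right) \left(57 - 77\right)} = \frac{60124}{\left(-898\right) \left(57 - 77\right)} = \frac{60124}{\left(-898\right) \left(-20\right)} = \frac{60124}{17960} = 60124 \cdot \frac{1}{17960} = \frac{15031}{4490}$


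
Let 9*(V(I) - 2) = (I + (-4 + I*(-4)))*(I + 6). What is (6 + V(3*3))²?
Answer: 17161/9 ≈ 1906.8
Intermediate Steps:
V(I) = 2 + (-4 - 3*I)*(6 + I)/9 (V(I) = 2 + ((I + (-4 + I*(-4)))*(I + 6))/9 = 2 + ((I + (-4 - 4*I))*(6 + I))/9 = 2 + ((-4 - 3*I)*(6 + I))/9 = 2 + (-4 - 3*I)*(6 + I)/9)
(6 + V(3*3))² = (6 + (-⅔ - 22*3/3 - (3*3)²/3))² = (6 + (-⅔ - 22/9*9 - ⅓*9²))² = (6 + (-⅔ - 22 - ⅓*81))² = (6 + (-⅔ - 22 - 27))² = (6 - 149/3)² = (-131/3)² = 17161/9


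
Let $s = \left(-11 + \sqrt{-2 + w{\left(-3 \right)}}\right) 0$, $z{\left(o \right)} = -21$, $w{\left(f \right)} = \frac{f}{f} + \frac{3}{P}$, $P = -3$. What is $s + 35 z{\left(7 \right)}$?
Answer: $-735$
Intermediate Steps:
$w{\left(f \right)} = 0$ ($w{\left(f \right)} = \frac{f}{f} + \frac{3}{-3} = 1 + 3 \left(- \frac{1}{3}\right) = 1 - 1 = 0$)
$s = 0$ ($s = \left(-11 + \sqrt{-2 + 0}\right) 0 = \left(-11 + \sqrt{-2}\right) 0 = \left(-11 + i \sqrt{2}\right) 0 = 0$)
$s + 35 z{\left(7 \right)} = 0 + 35 \left(-21\right) = 0 - 735 = -735$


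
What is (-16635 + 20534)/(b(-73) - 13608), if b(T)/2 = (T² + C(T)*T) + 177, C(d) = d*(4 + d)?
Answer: -3899/737998 ≈ -0.0052832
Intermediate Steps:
b(T) = 354 + 2*T² + 2*T²*(4 + T) (b(T) = 2*((T² + (T*(4 + T))*T) + 177) = 2*((T² + T²*(4 + T)) + 177) = 2*(177 + T² + T²*(4 + T)) = 354 + 2*T² + 2*T²*(4 + T))
(-16635 + 20534)/(b(-73) - 13608) = (-16635 + 20534)/((354 + 2*(-73)³ + 10*(-73)²) - 13608) = 3899/((354 + 2*(-389017) + 10*5329) - 13608) = 3899/((354 - 778034 + 53290) - 13608) = 3899/(-724390 - 13608) = 3899/(-737998) = 3899*(-1/737998) = -3899/737998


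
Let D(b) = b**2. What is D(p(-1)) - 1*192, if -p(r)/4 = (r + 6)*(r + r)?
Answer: 1408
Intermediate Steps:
p(r) = -8*r*(6 + r) (p(r) = -4*(r + 6)*(r + r) = -4*(6 + r)*2*r = -8*r*(6 + r))
D(p(-1)) - 1*192 = (-8*(-1)*(6 - 1))**2 - 1*192 = (-8*(-1)*5)**2 - 192 = 40**2 - 192 = 1600 - 192 = 1408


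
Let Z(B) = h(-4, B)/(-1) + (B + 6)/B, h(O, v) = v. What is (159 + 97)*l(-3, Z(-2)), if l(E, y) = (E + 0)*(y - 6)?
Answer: 4608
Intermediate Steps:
Z(B) = -B + (6 + B)/B (Z(B) = B/(-1) + (B + 6)/B = B*(-1) + (6 + B)/B = -B + (6 + B)/B)
l(E, y) = E*(-6 + y)
(159 + 97)*l(-3, Z(-2)) = (159 + 97)*(-3*(-6 + (1 - 1*(-2) + 6/(-2)))) = 256*(-3*(-6 + (1 + 2 + 6*(-1/2)))) = 256*(-3*(-6 + (1 + 2 - 3))) = 256*(-3*(-6 + 0)) = 256*(-3*(-6)) = 256*18 = 4608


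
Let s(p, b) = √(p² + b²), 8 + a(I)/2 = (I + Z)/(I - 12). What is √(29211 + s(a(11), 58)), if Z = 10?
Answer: √(29211 + 58*√2) ≈ 171.15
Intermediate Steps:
a(I) = -16 + 2*(10 + I)/(-12 + I) (a(I) = -16 + 2*((I + 10)/(I - 12)) = -16 + 2*((10 + I)/(-12 + I)) = -16 + 2*(10 + I)/(-12 + I))
s(p, b) = √(b² + p²)
√(29211 + s(a(11), 58)) = √(29211 + √(58² + (2*(106 - 7*11)/(-12 + 11))²)) = √(29211 + √(3364 + (2*(106 - 77)/(-1))²)) = √(29211 + √(3364 + (2*(-1)*29)²)) = √(29211 + √(3364 + (-58)²)) = √(29211 + √(3364 + 3364)) = √(29211 + √6728) = √(29211 + 58*√2)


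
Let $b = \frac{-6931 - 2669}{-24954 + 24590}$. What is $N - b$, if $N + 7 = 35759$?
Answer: $\frac{3251032}{91} \approx 35726.0$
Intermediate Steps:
$N = 35752$ ($N = -7 + 35759 = 35752$)
$b = \frac{2400}{91}$ ($b = - \frac{9600}{-364} = \left(-9600\right) \left(- \frac{1}{364}\right) = \frac{2400}{91} \approx 26.374$)
$N - b = 35752 - \frac{2400}{91} = \frac{3251032}{91}$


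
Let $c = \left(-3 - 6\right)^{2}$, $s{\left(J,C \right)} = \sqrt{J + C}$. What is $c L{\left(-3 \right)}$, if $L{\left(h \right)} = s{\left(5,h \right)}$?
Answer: $81 \sqrt{2} \approx 114.55$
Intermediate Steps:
$s{\left(J,C \right)} = \sqrt{C + J}$
$L{\left(h \right)} = \sqrt{5 + h}$ ($L{\left(h \right)} = \sqrt{h + 5} = \sqrt{5 + h}$)
$c = 81$ ($c = \left(-9\right)^{2} = 81$)
$c L{\left(-3 \right)} = 81 \sqrt{5 - 3} = 81 \sqrt{2}$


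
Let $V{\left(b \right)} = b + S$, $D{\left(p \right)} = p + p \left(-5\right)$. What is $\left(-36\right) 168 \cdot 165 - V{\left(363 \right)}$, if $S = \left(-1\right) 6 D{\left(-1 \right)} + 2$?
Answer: $-998261$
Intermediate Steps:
$D{\left(p \right)} = - 4 p$ ($D{\left(p \right)} = p - 5 p = - 4 p$)
$S = -22$ ($S = \left(-1\right) 6 \left(\left(-4\right) \left(-1\right)\right) + 2 = \left(-6\right) 4 + 2 = -24 + 2 = -22$)
$V{\left(b \right)} = -22 + b$ ($V{\left(b \right)} = b - 22 = -22 + b$)
$\left(-36\right) 168 \cdot 165 - V{\left(363 \right)} = \left(-36\right) 168 \cdot 165 - \left(-22 + 363\right) = \left(-6048\right) 165 - 341 = -997920 - 341 = -998261$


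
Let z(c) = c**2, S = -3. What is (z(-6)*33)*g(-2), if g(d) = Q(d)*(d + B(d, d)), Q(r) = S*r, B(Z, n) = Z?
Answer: -28512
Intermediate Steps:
Q(r) = -3*r
g(d) = -6*d**2 (g(d) = (-3*d)*(d + d) = (-3*d)*(2*d) = -6*d**2)
(z(-6)*33)*g(-2) = ((-6)**2*33)*(-6*(-2)**2) = (36*33)*(-6*4) = 1188*(-24) = -28512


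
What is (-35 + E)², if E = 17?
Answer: 324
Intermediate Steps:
(-35 + E)² = (-35 + 17)² = (-18)² = 324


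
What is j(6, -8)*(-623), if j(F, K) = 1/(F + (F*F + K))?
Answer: -623/34 ≈ -18.324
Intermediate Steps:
j(F, K) = 1/(F + K + F²) (j(F, K) = 1/(F + (F² + K)) = 1/(F + (K + F²)) = 1/(F + K + F²))
j(6, -8)*(-623) = -623/(6 - 8 + 6²) = -623/(6 - 8 + 36) = -623/34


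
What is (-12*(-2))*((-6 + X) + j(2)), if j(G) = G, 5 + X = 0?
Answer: -216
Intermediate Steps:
X = -5 (X = -5 + 0 = -5)
(-12*(-2))*((-6 + X) + j(2)) = (-12*(-2))*((-6 - 5) + 2) = 24*(-11 + 2) = 24*(-9) = -216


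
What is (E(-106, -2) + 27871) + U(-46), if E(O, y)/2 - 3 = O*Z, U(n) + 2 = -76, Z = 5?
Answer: 26739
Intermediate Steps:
U(n) = -78 (U(n) = -2 - 76 = -78)
E(O, y) = 6 + 10*O (E(O, y) = 6 + 2*(O*5) = 6 + 2*(5*O) = 6 + 10*O)
(E(-106, -2) + 27871) + U(-46) = ((6 + 10*(-106)) + 27871) - 78 = ((6 - 1060) + 27871) - 78 = (-1054 + 27871) - 78 = 26817 - 78 = 26739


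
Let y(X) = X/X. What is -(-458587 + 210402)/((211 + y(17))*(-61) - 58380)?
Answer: -248185/71312 ≈ -3.4803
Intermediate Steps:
y(X) = 1
-(-458587 + 210402)/((211 + y(17))*(-61) - 58380) = -(-458587 + 210402)/((211 + 1)*(-61) - 58380) = -(-248185)/(212*(-61) - 58380) = -(-248185)/(-12932 - 58380) = -(-248185)/(-71312) = -(-248185)*(-1)/71312 = -1*248185/71312 = -248185/71312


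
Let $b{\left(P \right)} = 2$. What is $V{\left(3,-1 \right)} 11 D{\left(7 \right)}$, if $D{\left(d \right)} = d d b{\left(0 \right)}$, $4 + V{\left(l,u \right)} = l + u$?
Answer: $-2156$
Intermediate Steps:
$V{\left(l,u \right)} = -4 + l + u$ ($V{\left(l,u \right)} = -4 + \left(l + u\right) = -4 + l + u$)
$D{\left(d \right)} = 2 d^{2}$ ($D{\left(d \right)} = d d 2 = d^{2} \cdot 2 = 2 d^{2}$)
$V{\left(3,-1 \right)} 11 D{\left(7 \right)} = \left(-4 + 3 - 1\right) 11 \cdot 2 \cdot 7^{2} = \left(-2\right) 11 \cdot 2 \cdot 49 = \left(-22\right) 98 = -2156$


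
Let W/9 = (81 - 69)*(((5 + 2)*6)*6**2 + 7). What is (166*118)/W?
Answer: 4897/41013 ≈ 0.11940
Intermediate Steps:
W = 164052 (W = 9*((81 - 69)*(((5 + 2)*6)*6**2 + 7)) = 9*(12*((7*6)*36 + 7)) = 9*(12*(42*36 + 7)) = 9*(12*(1512 + 7)) = 9*(12*1519) = 9*18228 = 164052)
(166*118)/W = (166*118)/164052 = 19588*(1/164052) = 4897/41013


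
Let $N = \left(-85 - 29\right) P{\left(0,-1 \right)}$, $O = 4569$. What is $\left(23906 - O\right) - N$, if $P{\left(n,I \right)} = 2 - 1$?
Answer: $19451$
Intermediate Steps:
$P{\left(n,I \right)} = 1$
$N = -114$ ($N = \left(-85 - 29\right) 1 = \left(-114\right) 1 = -114$)
$\left(23906 - O\right) - N = \left(23906 - 4569\right) - -114 = \left(23906 - 4569\right) + 114 = 19337 + 114 = 19451$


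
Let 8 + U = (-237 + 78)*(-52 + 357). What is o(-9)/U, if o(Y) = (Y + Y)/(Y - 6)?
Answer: -6/242515 ≈ -2.4741e-5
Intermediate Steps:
U = -48503 (U = -8 + (-237 + 78)*(-52 + 357) = -8 - 159*305 = -8 - 48495 = -48503)
o(Y) = 2*Y/(-6 + Y) (o(Y) = (2*Y)/(-6 + Y) = 2*Y/(-6 + Y))
o(-9)/U = (2*(-9)/(-6 - 9))/(-48503) = -2*(-9)/(48503*(-15)) = -2*(-9)*(-1)/(48503*15) = -1/48503*6/5 = -6/242515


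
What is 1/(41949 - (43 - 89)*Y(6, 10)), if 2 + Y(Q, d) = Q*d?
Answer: 1/44617 ≈ 2.2413e-5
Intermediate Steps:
Y(Q, d) = -2 + Q*d
1/(41949 - (43 - 89)*Y(6, 10)) = 1/(41949 - (43 - 89)*(-2 + 6*10)) = 1/(41949 - (-46)*(-2 + 60)) = 1/(41949 - (-46)*58) = 1/(41949 - 1*(-2668)) = 1/(41949 + 2668) = 1/44617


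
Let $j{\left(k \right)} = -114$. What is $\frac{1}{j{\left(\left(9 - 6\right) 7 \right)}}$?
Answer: $- \frac{1}{114} \approx -0.0087719$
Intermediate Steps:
$\frac{1}{j{\left(\left(9 - 6\right) 7 \right)}} = \frac{1}{-114} = - \frac{1}{114}$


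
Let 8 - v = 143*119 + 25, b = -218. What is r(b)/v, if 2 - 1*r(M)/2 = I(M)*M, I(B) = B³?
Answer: 2258530574/8517 ≈ 2.6518e+5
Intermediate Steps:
v = -17034 (v = 8 - (143*119 + 25) = 8 - (17017 + 25) = 8 - 1*17042 = 8 - 17042 = -17034)
r(M) = 4 - 2*M⁴ (r(M) = 4 - 2*M³*M = 4 - 2*M⁴)
r(b)/v = (4 - 2*(-218)⁴)/(-17034) = (4 - 2*2258530576)*(-1/17034) = (4 - 4517061152)*(-1/17034) = -4517061148*(-1/17034) = 2258530574/8517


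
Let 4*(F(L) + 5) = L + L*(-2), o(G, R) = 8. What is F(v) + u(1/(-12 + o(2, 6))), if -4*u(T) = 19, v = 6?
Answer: -45/4 ≈ -11.250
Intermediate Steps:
F(L) = -5 - L/4 (F(L) = -5 + (L + L*(-2))/4 = -5 + (L - 2*L)/4 = -5 + (-L)/4 = -5 - L/4)
u(T) = -19/4 (u(T) = -1/4*19 = -19/4)
F(v) + u(1/(-12 + o(2, 6))) = (-5 - 1/4*6) - 19/4 = (-5 - 3/2) - 19/4 = -13/2 - 19/4 = -45/4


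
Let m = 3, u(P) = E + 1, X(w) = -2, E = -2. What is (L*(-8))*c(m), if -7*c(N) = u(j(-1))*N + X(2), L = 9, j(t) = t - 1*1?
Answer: -360/7 ≈ -51.429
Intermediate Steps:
j(t) = -1 + t (j(t) = t - 1 = -1 + t)
u(P) = -1 (u(P) = -2 + 1 = -1)
c(N) = 2/7 + N/7 (c(N) = -(-N - 2)/7 = -(-2 - N)/7 = 2/7 + N/7)
(L*(-8))*c(m) = (9*(-8))*(2/7 + (⅐)*3) = -72*(2/7 + 3/7) = -72*5/7 = -360/7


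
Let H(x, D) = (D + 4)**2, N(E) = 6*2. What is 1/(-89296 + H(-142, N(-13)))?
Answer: -1/89040 ≈ -1.1231e-5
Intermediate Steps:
N(E) = 12
H(x, D) = (4 + D)**2
1/(-89296 + H(-142, N(-13))) = 1/(-89296 + (4 + 12)**2) = 1/(-89296 + 16**2) = 1/(-89296 + 256) = 1/(-89040) = -1/89040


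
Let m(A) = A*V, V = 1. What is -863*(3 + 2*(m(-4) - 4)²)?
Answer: -113053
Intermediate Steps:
m(A) = A (m(A) = A*1 = A)
-863*(3 + 2*(m(-4) - 4)²) = -863*(3 + 2*(-4 - 4)²) = -863*(3 + 2*(-8)²) = -863*(3 + 2*64) = -863*(3 + 128) = -863*131 = -113053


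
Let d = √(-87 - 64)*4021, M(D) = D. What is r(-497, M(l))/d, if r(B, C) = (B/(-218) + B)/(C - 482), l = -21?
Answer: -107849*I*√151/66578728834 ≈ -1.9905e-5*I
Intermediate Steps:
r(B, C) = 217*B/(218*(-482 + C)) (r(B, C) = (B*(-1/218) + B)/(-482 + C) = (-B/218 + B)/(-482 + C) = (217*B/218)/(-482 + C) = 217*B/(218*(-482 + C)))
d = 4021*I*√151 (d = √(-151)*4021 = (I*√151)*4021 = 4021*I*√151 ≈ 49411.0*I)
r(-497, M(l))/d = ((217/218)*(-497)/(-482 - 21))/((4021*I*√151)) = ((217/218)*(-497)/(-503))*(-I*√151/607171) = ((217/218)*(-497)*(-1/503))*(-I*√151/607171) = 107849*(-I*√151/607171)/109654 = -107849*I*√151/66578728834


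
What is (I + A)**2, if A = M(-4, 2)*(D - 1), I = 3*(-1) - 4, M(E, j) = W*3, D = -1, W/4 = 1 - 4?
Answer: 4225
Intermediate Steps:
W = -12 (W = 4*(1 - 4) = 4*(-3) = -12)
M(E, j) = -36 (M(E, j) = -12*3 = -36)
I = -7 (I = -3 - 4 = -7)
A = 72 (A = -36*(-1 - 1) = -36*(-2) = 72)
(I + A)**2 = (-7 + 72)**2 = 65**2 = 4225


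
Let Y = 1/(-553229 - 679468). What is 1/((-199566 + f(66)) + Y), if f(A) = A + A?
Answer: -1232697/245841693499 ≈ -5.0142e-6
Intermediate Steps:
f(A) = 2*A
Y = -1/1232697 (Y = 1/(-1232697) = -1/1232697 ≈ -8.1123e-7)
1/((-199566 + f(66)) + Y) = 1/((-199566 + 2*66) - 1/1232697) = 1/((-199566 + 132) - 1/1232697) = 1/(-199434 - 1/1232697) = 1/(-245841693499/1232697) = -1232697/245841693499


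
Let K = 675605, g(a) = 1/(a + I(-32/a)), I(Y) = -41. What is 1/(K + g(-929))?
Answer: 970/655336849 ≈ 1.4802e-6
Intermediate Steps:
g(a) = 1/(-41 + a) (g(a) = 1/(a - 41) = 1/(-41 + a))
1/(K + g(-929)) = 1/(675605 + 1/(-41 - 929)) = 1/(675605 + 1/(-970)) = 1/(675605 - 1/970) = 1/(655336849/970) = 970/655336849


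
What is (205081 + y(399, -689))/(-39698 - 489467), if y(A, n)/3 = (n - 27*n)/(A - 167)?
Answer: -23816267/61383140 ≈ -0.38799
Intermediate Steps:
y(A, n) = -78*n/(-167 + A) (y(A, n) = 3*((n - 27*n)/(A - 167)) = 3*((-26*n)/(-167 + A)) = 3*(-26*n/(-167 + A)) = -78*n/(-167 + A))
(205081 + y(399, -689))/(-39698 - 489467) = (205081 - 78*(-689)/(-167 + 399))/(-39698 - 489467) = (205081 - 78*(-689)/232)/(-529165) = (205081 - 78*(-689)*1/232)*(-1/529165) = (205081 + 26871/116)*(-1/529165) = (23816267/116)*(-1/529165) = -23816267/61383140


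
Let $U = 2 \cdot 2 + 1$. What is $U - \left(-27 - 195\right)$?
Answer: $227$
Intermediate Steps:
$U = 5$ ($U = 4 + 1 = 5$)
$U - \left(-27 - 195\right) = 5 - \left(-27 - 195\right) = 5 - -222 = 5 + 222 = 227$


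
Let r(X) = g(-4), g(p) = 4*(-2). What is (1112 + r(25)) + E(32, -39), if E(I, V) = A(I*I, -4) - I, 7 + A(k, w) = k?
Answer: 2089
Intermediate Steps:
A(k, w) = -7 + k
g(p) = -8
r(X) = -8
E(I, V) = -7 + I² - I (E(I, V) = (-7 + I*I) - I = (-7 + I²) - I = -7 + I² - I)
(1112 + r(25)) + E(32, -39) = (1112 - 8) + (-7 + 32² - 1*32) = 1104 + (-7 + 1024 - 32) = 1104 + 985 = 2089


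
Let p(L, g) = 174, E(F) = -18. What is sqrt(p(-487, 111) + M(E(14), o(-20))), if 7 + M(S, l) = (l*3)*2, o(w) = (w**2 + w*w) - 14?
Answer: sqrt(4883) ≈ 69.878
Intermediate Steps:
o(w) = -14 + 2*w**2 (o(w) = (w**2 + w**2) - 14 = 2*w**2 - 14 = -14 + 2*w**2)
M(S, l) = -7 + 6*l (M(S, l) = -7 + (l*3)*2 = -7 + (3*l)*2 = -7 + 6*l)
sqrt(p(-487, 111) + M(E(14), o(-20))) = sqrt(174 + (-7 + 6*(-14 + 2*(-20)**2))) = sqrt(174 + (-7 + 6*(-14 + 2*400))) = sqrt(174 + (-7 + 6*(-14 + 800))) = sqrt(174 + (-7 + 6*786)) = sqrt(174 + (-7 + 4716)) = sqrt(174 + 4709) = sqrt(4883)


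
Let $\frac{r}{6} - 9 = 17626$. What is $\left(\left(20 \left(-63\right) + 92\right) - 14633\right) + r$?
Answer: $90009$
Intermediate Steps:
$r = 105810$ ($r = 54 + 6 \cdot 17626 = 54 + 105756 = 105810$)
$\left(\left(20 \left(-63\right) + 92\right) - 14633\right) + r = \left(\left(20 \left(-63\right) + 92\right) - 14633\right) + 105810 = \left(\left(-1260 + 92\right) - 14633\right) + 105810 = \left(-1168 - 14633\right) + 105810 = -15801 + 105810 = 90009$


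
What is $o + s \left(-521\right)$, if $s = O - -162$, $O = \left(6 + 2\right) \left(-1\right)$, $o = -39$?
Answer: $-80273$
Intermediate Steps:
$O = -8$ ($O = 8 \left(-1\right) = -8$)
$s = 154$ ($s = -8 - -162 = -8 + 162 = 154$)
$o + s \left(-521\right) = -39 + 154 \left(-521\right) = -39 - 80234 = -80273$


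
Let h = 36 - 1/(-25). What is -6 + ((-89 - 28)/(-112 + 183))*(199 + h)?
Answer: -698142/1775 ≈ -393.32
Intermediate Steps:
h = 901/25 (h = 36 - 1*(-1/25) = 36 + 1/25 = 901/25 ≈ 36.040)
-6 + ((-89 - 28)/(-112 + 183))*(199 + h) = -6 + ((-89 - 28)/(-112 + 183))*(199 + 901/25) = -6 - 117/71*(5876/25) = -6 - 117*1/71*(5876/25) = -6 - 117/71*5876/25 = -6 - 687492/1775 = -698142/1775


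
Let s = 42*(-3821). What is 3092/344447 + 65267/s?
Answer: -21984812005/55277543454 ≈ -0.39772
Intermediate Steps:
s = -160482
3092/344447 + 65267/s = 3092/344447 + 65267/(-160482) = 3092*(1/344447) + 65267*(-1/160482) = 3092/344447 - 65267/160482 = -21984812005/55277543454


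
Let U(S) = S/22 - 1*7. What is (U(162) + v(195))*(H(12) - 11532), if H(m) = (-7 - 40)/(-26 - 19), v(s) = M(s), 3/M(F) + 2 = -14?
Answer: -16085683/7920 ≈ -2031.0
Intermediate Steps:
M(F) = -3/16 (M(F) = 3/(-2 - 14) = 3/(-16) = 3*(-1/16) = -3/16)
U(S) = -7 + S/22 (U(S) = S*(1/22) - 7 = S/22 - 7 = -7 + S/22)
v(s) = -3/16
H(m) = 47/45 (H(m) = -47/(-45) = -47*(-1/45) = 47/45)
(U(162) + v(195))*(H(12) - 11532) = ((-7 + (1/22)*162) - 3/16)*(47/45 - 11532) = ((-7 + 81/11) - 3/16)*(-518893/45) = (4/11 - 3/16)*(-518893/45) = (31/176)*(-518893/45) = -16085683/7920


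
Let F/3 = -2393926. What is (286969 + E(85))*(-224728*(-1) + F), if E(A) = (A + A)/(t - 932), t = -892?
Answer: -910384407066575/456 ≈ -1.9965e+12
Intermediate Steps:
F = -7181778 (F = 3*(-2393926) = -7181778)
E(A) = -A/912 (E(A) = (A + A)/(-892 - 932) = (2*A)/(-1824) = (2*A)*(-1/1824) = -A/912)
(286969 + E(85))*(-224728*(-1) + F) = (286969 - 1/912*85)*(-224728*(-1) - 7181778) = (286969 - 85/912)*(224728 - 7181778) = (261715643/912)*(-6957050) = -910384407066575/456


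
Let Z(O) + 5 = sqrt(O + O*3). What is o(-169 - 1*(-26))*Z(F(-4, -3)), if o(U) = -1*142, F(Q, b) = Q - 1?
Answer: 710 - 284*I*sqrt(5) ≈ 710.0 - 635.04*I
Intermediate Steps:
F(Q, b) = -1 + Q
Z(O) = -5 + 2*sqrt(O) (Z(O) = -5 + sqrt(O + O*3) = -5 + sqrt(O + 3*O) = -5 + sqrt(4*O) = -5 + 2*sqrt(O))
o(U) = -142
o(-169 - 1*(-26))*Z(F(-4, -3)) = -142*(-5 + 2*sqrt(-1 - 4)) = -142*(-5 + 2*sqrt(-5)) = -142*(-5 + 2*(I*sqrt(5))) = -142*(-5 + 2*I*sqrt(5)) = 710 - 284*I*sqrt(5)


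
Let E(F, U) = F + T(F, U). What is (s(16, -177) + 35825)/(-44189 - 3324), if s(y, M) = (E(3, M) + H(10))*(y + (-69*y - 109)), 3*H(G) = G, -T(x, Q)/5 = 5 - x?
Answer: -40214/47513 ≈ -0.84638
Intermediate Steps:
T(x, Q) = -25 + 5*x (T(x, Q) = -5*(5 - x) = -25 + 5*x)
E(F, U) = -25 + 6*F (E(F, U) = F + (-25 + 5*F) = -25 + 6*F)
H(G) = G/3
s(y, M) = 1199/3 + 748*y/3 (s(y, M) = ((-25 + 6*3) + (⅓)*10)*(y + (-69*y - 109)) = ((-25 + 18) + 10/3)*(y + (-109 - 69*y)) = (-7 + 10/3)*(-109 - 68*y) = -11*(-109 - 68*y)/3 = 1199/3 + 748*y/3)
(s(16, -177) + 35825)/(-44189 - 3324) = ((1199/3 + (748/3)*16) + 35825)/(-44189 - 3324) = ((1199/3 + 11968/3) + 35825)/(-47513) = (4389 + 35825)*(-1/47513) = 40214*(-1/47513) = -40214/47513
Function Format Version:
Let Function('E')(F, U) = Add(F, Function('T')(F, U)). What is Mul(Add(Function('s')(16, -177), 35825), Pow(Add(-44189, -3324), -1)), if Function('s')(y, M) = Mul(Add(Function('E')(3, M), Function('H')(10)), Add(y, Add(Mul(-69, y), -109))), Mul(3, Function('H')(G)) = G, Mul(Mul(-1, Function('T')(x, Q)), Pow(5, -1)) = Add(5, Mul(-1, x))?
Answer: Rational(-40214, 47513) ≈ -0.84638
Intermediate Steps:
Function('T')(x, Q) = Add(-25, Mul(5, x)) (Function('T')(x, Q) = Mul(-5, Add(5, Mul(-1, x))) = Add(-25, Mul(5, x)))
Function('E')(F, U) = Add(-25, Mul(6, F)) (Function('E')(F, U) = Add(F, Add(-25, Mul(5, F))) = Add(-25, Mul(6, F)))
Function('H')(G) = Mul(Rational(1, 3), G)
Function('s')(y, M) = Add(Rational(1199, 3), Mul(Rational(748, 3), y)) (Function('s')(y, M) = Mul(Add(Add(-25, Mul(6, 3)), Mul(Rational(1, 3), 10)), Add(y, Add(Mul(-69, y), -109))) = Mul(Add(Add(-25, 18), Rational(10, 3)), Add(y, Add(-109, Mul(-69, y)))) = Mul(Add(-7, Rational(10, 3)), Add(-109, Mul(-68, y))) = Mul(Rational(-11, 3), Add(-109, Mul(-68, y))) = Add(Rational(1199, 3), Mul(Rational(748, 3), y)))
Mul(Add(Function('s')(16, -177), 35825), Pow(Add(-44189, -3324), -1)) = Mul(Add(Add(Rational(1199, 3), Mul(Rational(748, 3), 16)), 35825), Pow(Add(-44189, -3324), -1)) = Mul(Add(Add(Rational(1199, 3), Rational(11968, 3)), 35825), Pow(-47513, -1)) = Mul(Add(4389, 35825), Rational(-1, 47513)) = Mul(40214, Rational(-1, 47513)) = Rational(-40214, 47513)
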